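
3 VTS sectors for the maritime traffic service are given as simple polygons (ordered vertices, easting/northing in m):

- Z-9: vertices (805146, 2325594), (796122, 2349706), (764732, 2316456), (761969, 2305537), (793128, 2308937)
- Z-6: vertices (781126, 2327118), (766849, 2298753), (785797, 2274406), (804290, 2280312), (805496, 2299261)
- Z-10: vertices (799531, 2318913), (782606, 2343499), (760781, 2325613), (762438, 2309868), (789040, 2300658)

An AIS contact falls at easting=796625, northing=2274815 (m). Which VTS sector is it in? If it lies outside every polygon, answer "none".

none

Cast a ray rightward from (796625, 2274815). For each polygon, the edges (by vertex number in listed order) whose endpoints lie on opposite sides of northing = 2274815, where each meets that height, and whether that is right or left of the point:
Z-9: no edge straddles that height → 0 crossings.
Z-6: 2–3 at easting≈785478.7 (left), 3–4 at easting≈787077.7 (left) → 0 crossings.
Z-10: no edge straddles that height → 0 crossings.
All counts are even, so the point lies outside every listed polygon.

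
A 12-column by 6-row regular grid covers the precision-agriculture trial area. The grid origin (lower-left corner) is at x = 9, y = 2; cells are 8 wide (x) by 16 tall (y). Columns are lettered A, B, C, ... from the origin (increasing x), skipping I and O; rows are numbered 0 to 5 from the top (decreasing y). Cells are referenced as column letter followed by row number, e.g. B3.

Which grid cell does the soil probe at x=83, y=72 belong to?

K1

Column index: ⌊(83 − 9) / 8⌋ = ⌊9.250⌋ = 9 → column K
Row offset from origin: ⌊(72 − 2) / 16⌋ = ⌊4.375⌋ = 4 → row 1 (counted from top)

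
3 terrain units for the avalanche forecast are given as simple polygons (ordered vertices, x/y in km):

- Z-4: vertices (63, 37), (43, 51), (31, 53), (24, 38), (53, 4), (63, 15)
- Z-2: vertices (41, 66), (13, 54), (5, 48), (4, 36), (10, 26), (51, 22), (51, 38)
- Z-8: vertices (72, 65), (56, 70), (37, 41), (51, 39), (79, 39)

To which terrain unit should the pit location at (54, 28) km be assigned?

Z-4

Cast a ray rightward from (54, 28). For each polygon, the edges (by vertex number in listed order) whose endpoints lie on opposite sides of y = 28, where each meets that height, and whether that is right or left of the point:
Z-4: 4–5 at x≈32.5 (left), 6–1 at x≈63.0 (right) → 1 crossing.
Z-2: 4–5 at x≈8.8 (left), 6–7 at x≈51.0 (left) → 0 crossings.
Z-8: no edge straddles that height → 0 crossings.
Only Z-4 has an odd count, so the point is inside Z-4.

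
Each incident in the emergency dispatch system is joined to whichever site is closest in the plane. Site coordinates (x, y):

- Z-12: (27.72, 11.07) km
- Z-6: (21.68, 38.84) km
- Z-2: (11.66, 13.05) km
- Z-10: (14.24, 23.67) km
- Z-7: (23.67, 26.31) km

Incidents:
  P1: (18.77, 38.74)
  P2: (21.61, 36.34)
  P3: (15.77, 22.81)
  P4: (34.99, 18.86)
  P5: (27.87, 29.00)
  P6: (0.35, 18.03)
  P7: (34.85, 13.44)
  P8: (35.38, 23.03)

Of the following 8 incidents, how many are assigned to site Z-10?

P1 → Z-6
P2 → Z-6
P3 → Z-10
P4 → Z-12
P5 → Z-7
P6 → Z-2
P7 → Z-12
P8 → Z-7
1 of the 8 goes to Z-10.

1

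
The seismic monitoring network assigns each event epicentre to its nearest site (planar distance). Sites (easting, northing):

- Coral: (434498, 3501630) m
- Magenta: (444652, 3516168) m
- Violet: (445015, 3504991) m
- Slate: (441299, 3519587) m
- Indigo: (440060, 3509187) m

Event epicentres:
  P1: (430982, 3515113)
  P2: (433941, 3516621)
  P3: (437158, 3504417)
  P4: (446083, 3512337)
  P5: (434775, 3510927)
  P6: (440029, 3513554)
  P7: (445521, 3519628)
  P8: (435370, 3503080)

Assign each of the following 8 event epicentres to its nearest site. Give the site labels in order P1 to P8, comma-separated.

Indigo, Slate, Coral, Magenta, Indigo, Indigo, Magenta, Coral

P1 → Indigo (d²=117527560.00)
P2 → Slate (d²=62937320.00)
P3 → Coral (d²=14842969.00)
P4 → Magenta (d²=16724322.00)
P5 → Indigo (d²=30958825.00)
P6 → Indigo (d²=19071650.00)
P7 → Magenta (d²=12726761.00)
P8 → Coral (d²=2862884.00)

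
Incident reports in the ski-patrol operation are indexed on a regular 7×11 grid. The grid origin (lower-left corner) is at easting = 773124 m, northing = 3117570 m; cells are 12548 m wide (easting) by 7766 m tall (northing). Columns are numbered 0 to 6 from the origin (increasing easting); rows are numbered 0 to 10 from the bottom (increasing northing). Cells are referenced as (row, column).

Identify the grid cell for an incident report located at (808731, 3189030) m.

(9, 2)

Column index: ⌊(808731 − 773124) / 12548⌋ = ⌊2.838⌋ = 2
Row offset from origin: ⌊(3189030 − 3117570) / 7766⌋ = ⌊9.202⌋ = 9 → row 9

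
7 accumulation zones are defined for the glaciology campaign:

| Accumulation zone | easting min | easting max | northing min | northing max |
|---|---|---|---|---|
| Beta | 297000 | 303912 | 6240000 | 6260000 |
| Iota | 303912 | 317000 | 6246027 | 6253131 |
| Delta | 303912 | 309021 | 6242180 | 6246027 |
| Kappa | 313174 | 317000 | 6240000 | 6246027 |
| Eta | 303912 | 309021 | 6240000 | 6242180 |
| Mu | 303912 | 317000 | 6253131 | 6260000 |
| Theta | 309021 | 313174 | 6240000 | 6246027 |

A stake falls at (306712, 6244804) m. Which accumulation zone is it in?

The point has easting = 306712 and northing = 6244804.
Only Delta satisfies 303912 ≤ easting ≤ 309021 and 6242180 ≤ northing ≤ 6246027.

Delta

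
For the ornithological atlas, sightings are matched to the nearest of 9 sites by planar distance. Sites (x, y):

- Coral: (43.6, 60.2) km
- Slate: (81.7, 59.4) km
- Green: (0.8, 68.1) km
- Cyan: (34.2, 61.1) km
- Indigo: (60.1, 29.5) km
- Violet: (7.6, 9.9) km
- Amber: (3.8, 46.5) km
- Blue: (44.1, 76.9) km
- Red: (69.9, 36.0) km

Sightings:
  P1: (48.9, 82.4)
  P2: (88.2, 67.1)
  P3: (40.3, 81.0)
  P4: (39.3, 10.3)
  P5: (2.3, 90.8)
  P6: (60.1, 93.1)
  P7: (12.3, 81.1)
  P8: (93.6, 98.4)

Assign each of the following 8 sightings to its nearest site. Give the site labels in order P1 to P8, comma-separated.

P1 → Blue (d²=53.29)
P2 → Slate (d²=101.54)
P3 → Blue (d²=31.25)
P4 → Indigo (d²=801.28)
P5 → Green (d²=517.54)
P6 → Blue (d²=518.44)
P7 → Green (d²=301.25)
P8 → Slate (d²=1662.61)

Blue, Slate, Blue, Indigo, Green, Blue, Green, Slate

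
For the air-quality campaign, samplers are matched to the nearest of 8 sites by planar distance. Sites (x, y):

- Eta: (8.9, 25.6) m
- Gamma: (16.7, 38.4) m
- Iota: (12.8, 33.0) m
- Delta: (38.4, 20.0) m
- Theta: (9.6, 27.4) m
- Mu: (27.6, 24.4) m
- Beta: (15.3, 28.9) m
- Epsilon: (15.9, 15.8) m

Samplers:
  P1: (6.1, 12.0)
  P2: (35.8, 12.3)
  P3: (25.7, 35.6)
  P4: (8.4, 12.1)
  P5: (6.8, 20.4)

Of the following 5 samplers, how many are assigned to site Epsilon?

2

P1 → Epsilon
P2 → Delta
P3 → Gamma
P4 → Epsilon
P5 → Eta
2 of the 5 go to Epsilon.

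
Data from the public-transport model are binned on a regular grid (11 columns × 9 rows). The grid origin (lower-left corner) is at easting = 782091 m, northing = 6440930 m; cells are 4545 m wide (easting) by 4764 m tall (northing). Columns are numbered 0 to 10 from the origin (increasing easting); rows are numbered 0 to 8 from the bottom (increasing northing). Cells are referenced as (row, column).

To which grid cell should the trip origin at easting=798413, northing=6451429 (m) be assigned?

Column index: ⌊(798413 − 782091) / 4545⌋ = ⌊3.591⌋ = 3
Row offset from origin: ⌊(6451429 − 6440930) / 4764⌋ = ⌊2.204⌋ = 2 → row 2

(2, 3)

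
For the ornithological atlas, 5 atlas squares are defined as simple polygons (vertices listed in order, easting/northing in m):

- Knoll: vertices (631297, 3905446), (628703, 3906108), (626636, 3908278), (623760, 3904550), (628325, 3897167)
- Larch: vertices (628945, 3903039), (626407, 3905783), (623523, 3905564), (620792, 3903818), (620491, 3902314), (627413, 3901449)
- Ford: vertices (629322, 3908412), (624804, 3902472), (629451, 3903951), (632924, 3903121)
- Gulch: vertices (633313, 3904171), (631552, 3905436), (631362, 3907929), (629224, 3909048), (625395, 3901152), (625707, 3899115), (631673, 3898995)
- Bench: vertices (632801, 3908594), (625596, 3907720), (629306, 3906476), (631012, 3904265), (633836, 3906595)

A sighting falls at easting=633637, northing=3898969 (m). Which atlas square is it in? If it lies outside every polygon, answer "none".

Cast a ray rightward from (633637, 3898969). For each polygon, the edges (by vertex number in listed order) whose endpoints lie on opposite sides of northing = 3898969, where each meets that height, and whether that is right or left of the point:
Knoll: 4–5 at easting≈627210.8 (left), 5–1 at easting≈628971.9 (left) → 0 crossings.
Larch: no edge straddles that height → 0 crossings.
Ford: no edge straddles that height → 0 crossings.
Gulch: no edge straddles that height → 0 crossings.
Bench: no edge straddles that height → 0 crossings.
All counts are even, so the point lies outside every listed polygon.

none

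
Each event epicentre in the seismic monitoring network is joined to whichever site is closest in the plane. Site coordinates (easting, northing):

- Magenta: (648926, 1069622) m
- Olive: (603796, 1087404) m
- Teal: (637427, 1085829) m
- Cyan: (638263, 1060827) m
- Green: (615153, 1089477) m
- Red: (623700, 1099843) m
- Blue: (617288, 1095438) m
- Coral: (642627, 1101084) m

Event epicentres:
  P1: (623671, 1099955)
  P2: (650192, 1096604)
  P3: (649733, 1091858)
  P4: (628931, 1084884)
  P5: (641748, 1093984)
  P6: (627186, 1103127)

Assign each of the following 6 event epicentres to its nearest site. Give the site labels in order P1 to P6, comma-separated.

P1 → Red (d²=13385.00)
P2 → Coral (d²=77299625.00)
P3 → Coral (d²=135614312.00)
P4 → Teal (d²=73075041.00)
P5 → Coral (d²=51182641.00)
P6 → Red (d²=22936852.00)

Red, Coral, Coral, Teal, Coral, Red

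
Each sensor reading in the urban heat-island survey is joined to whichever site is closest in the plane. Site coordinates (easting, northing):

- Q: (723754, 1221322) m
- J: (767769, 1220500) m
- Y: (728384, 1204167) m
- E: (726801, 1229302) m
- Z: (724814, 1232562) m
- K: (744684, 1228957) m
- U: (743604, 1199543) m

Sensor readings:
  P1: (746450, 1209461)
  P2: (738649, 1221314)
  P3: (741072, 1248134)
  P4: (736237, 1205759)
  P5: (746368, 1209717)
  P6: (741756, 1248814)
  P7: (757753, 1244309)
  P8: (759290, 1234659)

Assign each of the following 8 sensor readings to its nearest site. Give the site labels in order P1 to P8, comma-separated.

P1 → U (d²=106466440.00)
P2 → K (d²=94836674.00)
P3 → K (d²=380803873.00)
P4 → Y (d²=64204073.00)
P5 → U (d²=111149972.00)
P6 → K (d²=402873633.00)
P7 → K (d²=406482665.00)
P8 → K (d²=245848040.00)

U, K, K, Y, U, K, K, K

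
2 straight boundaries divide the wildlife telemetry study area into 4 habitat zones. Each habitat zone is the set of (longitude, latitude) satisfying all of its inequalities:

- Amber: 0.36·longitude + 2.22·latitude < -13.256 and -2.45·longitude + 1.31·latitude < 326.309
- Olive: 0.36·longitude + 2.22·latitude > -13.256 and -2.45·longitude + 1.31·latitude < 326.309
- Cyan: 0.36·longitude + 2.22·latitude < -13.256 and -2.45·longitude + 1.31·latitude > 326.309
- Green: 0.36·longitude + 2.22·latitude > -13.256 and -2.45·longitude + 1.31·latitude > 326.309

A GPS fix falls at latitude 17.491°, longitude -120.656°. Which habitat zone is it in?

0.36·-120.656 + 2.22·17.491 = -4.606, which is > -13.256
-2.45·-120.656 + 1.31·17.491 = 318.520, which is < 326.309
This sign pattern matches Olive.

Olive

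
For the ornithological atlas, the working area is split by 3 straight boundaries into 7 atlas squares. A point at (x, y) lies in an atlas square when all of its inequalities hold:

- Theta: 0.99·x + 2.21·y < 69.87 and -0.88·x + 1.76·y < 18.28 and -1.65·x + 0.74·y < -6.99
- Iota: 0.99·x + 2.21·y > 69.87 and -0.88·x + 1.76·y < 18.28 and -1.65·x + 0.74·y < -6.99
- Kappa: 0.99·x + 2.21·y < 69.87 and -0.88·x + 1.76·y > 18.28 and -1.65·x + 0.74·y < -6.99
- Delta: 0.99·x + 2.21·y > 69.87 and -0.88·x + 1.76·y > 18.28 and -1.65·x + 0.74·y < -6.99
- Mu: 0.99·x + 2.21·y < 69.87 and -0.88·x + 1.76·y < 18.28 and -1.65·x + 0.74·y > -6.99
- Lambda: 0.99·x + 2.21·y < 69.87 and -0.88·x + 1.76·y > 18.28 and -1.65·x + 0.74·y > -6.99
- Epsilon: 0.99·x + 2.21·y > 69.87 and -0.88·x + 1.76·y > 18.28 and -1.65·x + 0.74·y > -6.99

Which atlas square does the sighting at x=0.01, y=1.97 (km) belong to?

Mu

0.99·0.01 + 2.21·1.97 = 4.364, which is < 69.87
-0.88·0.01 + 1.76·1.97 = 3.458, which is < 18.28
-1.65·0.01 + 0.74·1.97 = 1.441, which is > -6.99
This sign pattern matches Mu.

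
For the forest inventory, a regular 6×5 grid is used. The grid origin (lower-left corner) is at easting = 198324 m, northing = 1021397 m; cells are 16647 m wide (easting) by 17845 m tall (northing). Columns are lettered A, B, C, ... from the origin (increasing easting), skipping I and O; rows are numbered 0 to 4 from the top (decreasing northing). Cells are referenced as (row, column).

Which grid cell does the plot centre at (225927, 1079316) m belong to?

Column index: ⌊(225927 − 198324) / 16647⌋ = ⌊1.658⌋ = 1 → column B
Row offset from origin: ⌊(1079316 − 1021397) / 17845⌋ = ⌊3.246⌋ = 3 → row 1 (counted from top)

(1, B)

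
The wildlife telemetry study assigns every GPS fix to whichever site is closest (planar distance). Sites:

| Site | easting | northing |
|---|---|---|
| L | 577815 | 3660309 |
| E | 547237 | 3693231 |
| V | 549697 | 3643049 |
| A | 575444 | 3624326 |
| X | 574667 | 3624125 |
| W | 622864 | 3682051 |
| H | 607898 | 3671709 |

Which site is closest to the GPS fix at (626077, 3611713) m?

Squared distances to each site:
L: 4690791860.000; E: 12860929924.000; V: 6815849296.000; A: 2722788458.000; X: 2797045844.000; W: 4957757613.000; H: 3929996057.000.
Minimum at A.

A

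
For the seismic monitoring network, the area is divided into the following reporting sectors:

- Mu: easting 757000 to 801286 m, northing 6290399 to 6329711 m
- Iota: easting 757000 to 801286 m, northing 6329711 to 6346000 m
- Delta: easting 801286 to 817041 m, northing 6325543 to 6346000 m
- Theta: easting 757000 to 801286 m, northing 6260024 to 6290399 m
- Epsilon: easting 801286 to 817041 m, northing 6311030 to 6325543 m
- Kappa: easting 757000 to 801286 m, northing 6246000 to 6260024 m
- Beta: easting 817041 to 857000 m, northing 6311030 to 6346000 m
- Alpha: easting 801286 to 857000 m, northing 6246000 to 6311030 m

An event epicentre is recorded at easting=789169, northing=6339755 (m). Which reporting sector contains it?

The point has easting = 789169 and northing = 6339755.
Only Iota satisfies 757000 ≤ easting ≤ 801286 and 6329711 ≤ northing ≤ 6346000.

Iota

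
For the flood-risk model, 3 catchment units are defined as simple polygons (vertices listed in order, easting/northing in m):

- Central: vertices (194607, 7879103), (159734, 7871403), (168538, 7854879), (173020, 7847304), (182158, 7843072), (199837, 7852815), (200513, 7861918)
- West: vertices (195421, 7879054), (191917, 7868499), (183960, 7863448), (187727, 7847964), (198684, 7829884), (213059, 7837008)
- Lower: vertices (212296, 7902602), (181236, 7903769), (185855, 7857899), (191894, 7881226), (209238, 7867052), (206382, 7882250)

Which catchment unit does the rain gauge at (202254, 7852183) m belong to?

Cast a ray rightward from (202254, 7852183). For each polygon, the edges (by vertex number in listed order) whose endpoints lie on opposite sides of northing = 7852183, where each meets that height, and whether that is right or left of the point:
Central: 3–4 at easting≈170133.2 (left), 5–6 at easting≈198690.2 (left) → 0 crossings.
West: 3–4 at easting≈186700.6 (left), 6–1 at easting≈206693.2 (right) → 1 crossing.
Lower: no edge straddles that height → 0 crossings.
Only West has an odd count, so the point is inside West.

West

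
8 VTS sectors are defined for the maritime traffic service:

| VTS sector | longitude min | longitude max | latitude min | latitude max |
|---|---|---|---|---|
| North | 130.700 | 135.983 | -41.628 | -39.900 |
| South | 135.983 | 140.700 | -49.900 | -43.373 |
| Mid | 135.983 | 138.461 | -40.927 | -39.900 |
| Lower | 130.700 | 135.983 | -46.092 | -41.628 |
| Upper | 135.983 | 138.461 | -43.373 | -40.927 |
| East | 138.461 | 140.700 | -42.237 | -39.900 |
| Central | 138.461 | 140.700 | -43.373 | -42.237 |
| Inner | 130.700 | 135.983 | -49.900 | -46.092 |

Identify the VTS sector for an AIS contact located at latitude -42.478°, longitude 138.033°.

Upper

The point has longitude = 138.033 and latitude = -42.478.
Only Upper satisfies 135.983 ≤ longitude ≤ 138.461 and -43.373 ≤ latitude ≤ -40.927.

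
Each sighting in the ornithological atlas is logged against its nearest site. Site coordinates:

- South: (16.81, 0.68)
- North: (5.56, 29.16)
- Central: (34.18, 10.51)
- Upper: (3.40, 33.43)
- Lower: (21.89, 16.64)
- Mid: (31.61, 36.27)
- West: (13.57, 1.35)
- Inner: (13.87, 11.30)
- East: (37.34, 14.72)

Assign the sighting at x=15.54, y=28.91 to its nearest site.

Squared distances to each site:
South: 798.546; North: 99.663; Central: 686.010; Upper: 167.810; Lower: 190.875; Mid: 312.415; West: 763.434; Inner: 312.901; East: 676.596.
Minimum at North.

North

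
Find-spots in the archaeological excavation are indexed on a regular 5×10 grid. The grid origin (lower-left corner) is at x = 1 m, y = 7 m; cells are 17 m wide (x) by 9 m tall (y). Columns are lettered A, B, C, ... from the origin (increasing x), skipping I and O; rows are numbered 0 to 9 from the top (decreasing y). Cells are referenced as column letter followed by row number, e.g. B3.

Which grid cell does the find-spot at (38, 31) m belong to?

C7

Column index: ⌊(38 − 1) / 17⌋ = ⌊2.176⌋ = 2 → column C
Row offset from origin: ⌊(31 − 7) / 9⌋ = ⌊2.667⌋ = 2 → row 7 (counted from top)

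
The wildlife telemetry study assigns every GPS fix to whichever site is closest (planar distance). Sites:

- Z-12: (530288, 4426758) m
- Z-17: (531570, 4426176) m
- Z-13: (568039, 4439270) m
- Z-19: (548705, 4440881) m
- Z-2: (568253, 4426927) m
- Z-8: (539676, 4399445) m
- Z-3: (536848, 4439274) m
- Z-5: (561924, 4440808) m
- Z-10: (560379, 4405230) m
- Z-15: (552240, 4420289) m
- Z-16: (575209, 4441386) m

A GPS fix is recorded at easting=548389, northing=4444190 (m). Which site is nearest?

Squared distances to each site:
Z-12: 631520825.000; Z-17: 607382957.000; Z-13: 410328900.000; Z-19: 11049337.000; Z-2: 692589665.000; Z-8: 2078031394.000; Z-3: 157361737.000; Z-5: 194634149.000; Z-10: 1661641700.000; Z-15: 586088002.000; Z-16: 727174816.000.
Minimum at Z-19.

Z-19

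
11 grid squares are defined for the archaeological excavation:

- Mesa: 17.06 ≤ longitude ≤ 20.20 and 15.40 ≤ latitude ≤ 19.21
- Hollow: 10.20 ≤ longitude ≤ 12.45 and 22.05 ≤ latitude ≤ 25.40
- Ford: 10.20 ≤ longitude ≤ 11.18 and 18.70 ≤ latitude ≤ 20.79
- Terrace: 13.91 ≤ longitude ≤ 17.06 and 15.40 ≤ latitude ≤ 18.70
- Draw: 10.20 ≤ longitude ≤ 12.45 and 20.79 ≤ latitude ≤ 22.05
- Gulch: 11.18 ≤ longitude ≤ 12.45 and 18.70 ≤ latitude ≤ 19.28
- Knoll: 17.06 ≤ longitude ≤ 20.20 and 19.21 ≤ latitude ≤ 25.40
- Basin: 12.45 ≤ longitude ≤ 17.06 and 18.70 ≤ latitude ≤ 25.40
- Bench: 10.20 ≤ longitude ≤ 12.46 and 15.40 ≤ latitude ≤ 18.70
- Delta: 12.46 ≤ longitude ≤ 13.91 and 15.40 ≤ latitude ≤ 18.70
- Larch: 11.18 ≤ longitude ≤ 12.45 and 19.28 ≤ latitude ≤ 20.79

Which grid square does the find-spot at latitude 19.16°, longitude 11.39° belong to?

Gulch

The point has longitude = 11.39 and latitude = 19.16.
Only Gulch satisfies 11.18 ≤ longitude ≤ 12.45 and 18.70 ≤ latitude ≤ 19.28.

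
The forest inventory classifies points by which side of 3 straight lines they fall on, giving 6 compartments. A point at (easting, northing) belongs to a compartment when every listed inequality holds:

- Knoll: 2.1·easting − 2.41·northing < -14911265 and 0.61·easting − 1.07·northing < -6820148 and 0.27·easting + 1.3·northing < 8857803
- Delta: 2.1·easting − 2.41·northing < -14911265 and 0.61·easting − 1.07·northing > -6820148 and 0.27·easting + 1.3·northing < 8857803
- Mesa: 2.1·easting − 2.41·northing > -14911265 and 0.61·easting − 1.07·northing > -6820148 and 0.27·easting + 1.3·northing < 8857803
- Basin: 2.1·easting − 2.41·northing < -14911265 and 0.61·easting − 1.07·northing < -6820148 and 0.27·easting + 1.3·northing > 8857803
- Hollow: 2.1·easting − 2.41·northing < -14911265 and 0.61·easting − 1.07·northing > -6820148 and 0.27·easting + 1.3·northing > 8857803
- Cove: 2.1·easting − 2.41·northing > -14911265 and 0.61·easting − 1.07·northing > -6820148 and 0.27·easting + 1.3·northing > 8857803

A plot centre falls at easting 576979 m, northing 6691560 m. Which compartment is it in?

2.1·576979 − 2.41·6691560 = -14915003.700, which is < -14911265
0.61·576979 − 1.07·6691560 = -6808012.010, which is > -6820148
0.27·576979 + 1.3·6691560 = 8854812.330, which is < 8857803
This sign pattern matches Delta.

Delta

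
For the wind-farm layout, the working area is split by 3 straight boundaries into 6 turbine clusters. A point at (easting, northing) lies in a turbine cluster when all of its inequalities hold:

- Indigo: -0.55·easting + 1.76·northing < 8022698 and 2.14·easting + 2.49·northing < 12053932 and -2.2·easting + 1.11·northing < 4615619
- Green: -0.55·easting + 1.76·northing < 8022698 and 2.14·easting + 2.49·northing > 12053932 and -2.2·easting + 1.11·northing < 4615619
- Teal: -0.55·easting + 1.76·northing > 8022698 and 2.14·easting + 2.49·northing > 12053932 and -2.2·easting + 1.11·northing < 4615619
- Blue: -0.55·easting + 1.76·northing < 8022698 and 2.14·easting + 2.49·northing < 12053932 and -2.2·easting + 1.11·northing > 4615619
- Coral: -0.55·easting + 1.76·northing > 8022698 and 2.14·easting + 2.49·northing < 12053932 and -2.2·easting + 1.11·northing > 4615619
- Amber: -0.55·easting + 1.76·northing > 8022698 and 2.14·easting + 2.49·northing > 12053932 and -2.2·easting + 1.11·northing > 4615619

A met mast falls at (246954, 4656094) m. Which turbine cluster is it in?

-0.55·246954 + 1.76·4656094 = 8058900.740, which is > 8022698
2.14·246954 + 2.49·4656094 = 12122155.620, which is > 12053932
-2.2·246954 + 1.11·4656094 = 4624965.540, which is > 4615619
This sign pattern matches Amber.

Amber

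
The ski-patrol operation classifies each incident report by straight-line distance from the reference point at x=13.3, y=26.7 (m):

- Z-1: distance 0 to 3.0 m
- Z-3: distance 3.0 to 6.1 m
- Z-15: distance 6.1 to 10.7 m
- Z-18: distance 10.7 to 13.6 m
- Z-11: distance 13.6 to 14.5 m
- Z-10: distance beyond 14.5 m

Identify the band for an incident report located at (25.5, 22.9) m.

Z-18

Distance = √((25.5−13.3)² + (22.9−26.7)²) = √(148.840 + 14.440) = 12.778 m.
10.7 ≤ 12.778 < 13.6 → Z-18.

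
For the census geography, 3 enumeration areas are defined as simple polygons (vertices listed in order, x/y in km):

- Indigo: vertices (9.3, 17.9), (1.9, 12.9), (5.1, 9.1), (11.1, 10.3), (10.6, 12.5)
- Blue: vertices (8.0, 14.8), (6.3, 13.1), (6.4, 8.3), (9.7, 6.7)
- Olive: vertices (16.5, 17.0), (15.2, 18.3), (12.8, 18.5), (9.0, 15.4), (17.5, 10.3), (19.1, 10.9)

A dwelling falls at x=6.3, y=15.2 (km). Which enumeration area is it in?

Cast a ray rightward from (6.3, 15.2). For each polygon, the edges (by vertex number in listed order) whose endpoints lie on opposite sides of y = 15.2, where each meets that height, and whether that is right or left of the point:
Indigo: 1–2 at x≈5.30 (left), 5–1 at x≈9.95 (right) → 1 crossing.
Blue: no edge straddles that height → 0 crossings.
Olive: 4–5 at x≈9.33 (right), 6–1 at x≈17.27 (right) → 2 crossings.
Only Indigo has an odd count, so the point is inside Indigo.

Indigo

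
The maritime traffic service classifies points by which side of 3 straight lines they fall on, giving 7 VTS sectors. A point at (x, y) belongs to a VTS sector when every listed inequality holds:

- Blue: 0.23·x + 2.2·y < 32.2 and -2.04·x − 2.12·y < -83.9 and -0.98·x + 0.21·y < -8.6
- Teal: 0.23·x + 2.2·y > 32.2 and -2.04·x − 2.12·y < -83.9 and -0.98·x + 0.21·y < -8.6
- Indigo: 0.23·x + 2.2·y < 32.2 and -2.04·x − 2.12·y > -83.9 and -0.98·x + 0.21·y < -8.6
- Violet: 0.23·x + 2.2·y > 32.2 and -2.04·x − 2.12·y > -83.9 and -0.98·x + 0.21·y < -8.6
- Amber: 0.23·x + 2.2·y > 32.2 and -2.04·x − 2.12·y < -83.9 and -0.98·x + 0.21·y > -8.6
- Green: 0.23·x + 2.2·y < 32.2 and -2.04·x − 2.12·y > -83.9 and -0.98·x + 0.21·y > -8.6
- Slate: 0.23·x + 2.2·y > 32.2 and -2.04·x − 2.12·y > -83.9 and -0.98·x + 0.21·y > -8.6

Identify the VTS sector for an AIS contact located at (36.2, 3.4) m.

Indigo

0.23·36.2 + 2.2·3.4 = 15.806, which is < 32.2
-2.04·36.2 − 2.12·3.4 = -81.056, which is > -83.9
-0.98·36.2 + 0.21·3.4 = -34.762, which is < -8.6
This sign pattern matches Indigo.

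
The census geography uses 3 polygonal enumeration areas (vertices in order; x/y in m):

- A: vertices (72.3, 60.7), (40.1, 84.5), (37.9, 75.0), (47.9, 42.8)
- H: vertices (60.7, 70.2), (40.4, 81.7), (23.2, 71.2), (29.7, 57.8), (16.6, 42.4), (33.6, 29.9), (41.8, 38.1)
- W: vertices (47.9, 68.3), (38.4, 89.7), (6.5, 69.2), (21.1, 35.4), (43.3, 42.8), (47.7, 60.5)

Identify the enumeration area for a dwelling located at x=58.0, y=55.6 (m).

Cast a ray rightward from (58.0, 55.6). For each polygon, the edges (by vertex number in listed order) whose endpoints lie on opposite sides of y = 55.6, where each meets that height, and whether that is right or left of the point:
A: 3–4 at x≈43.92 (left), 4–1 at x≈65.35 (right) → 1 crossing.
H: 4–5 at x≈27.83 (left), 7–1 at x≈52.10 (left) → 0 crossings.
W: 3–4 at x≈12.37 (left), 5–6 at x≈46.48 (left) → 0 crossings.
Only A has an odd count, so the point is inside A.

A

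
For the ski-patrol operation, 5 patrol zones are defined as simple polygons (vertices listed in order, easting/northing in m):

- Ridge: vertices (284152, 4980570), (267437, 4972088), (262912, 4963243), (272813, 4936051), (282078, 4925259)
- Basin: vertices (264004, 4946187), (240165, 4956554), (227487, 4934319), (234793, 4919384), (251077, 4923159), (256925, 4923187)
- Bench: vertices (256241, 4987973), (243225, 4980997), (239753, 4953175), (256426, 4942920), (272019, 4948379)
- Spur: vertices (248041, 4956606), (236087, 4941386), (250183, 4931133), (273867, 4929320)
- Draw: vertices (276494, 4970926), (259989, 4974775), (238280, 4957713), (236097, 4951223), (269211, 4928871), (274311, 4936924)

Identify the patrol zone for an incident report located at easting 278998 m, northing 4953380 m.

Ridge

Cast a ray rightward from (278998, 4953380). For each polygon, the edges (by vertex number in listed order) whose endpoints lie on opposite sides of northing = 4953380, where each meets that height, and whether that is right or left of the point:
Ridge: 3–4 at easting≈266503.3 (left), 5–1 at easting≈283132.5 (right) → 1 crossing.
Basin: 1–2 at easting≈247463.6 (left), 2–3 at easting≈238355.2 (left) → 0 crossings.
Bench: 2–3 at easting≈239778.6 (left), 5–1 at easting≈270026.1 (left) → 0 crossings.
Spur: 1–2 at easting≈245507.3 (left), 4–1 at easting≈251094.4 (left) → 0 crossings.
Draw: 3–4 at easting≈236822.5 (left), 6–1 at easting≈275367.5 (left) → 0 crossings.
Only Ridge has an odd count, so the point is inside Ridge.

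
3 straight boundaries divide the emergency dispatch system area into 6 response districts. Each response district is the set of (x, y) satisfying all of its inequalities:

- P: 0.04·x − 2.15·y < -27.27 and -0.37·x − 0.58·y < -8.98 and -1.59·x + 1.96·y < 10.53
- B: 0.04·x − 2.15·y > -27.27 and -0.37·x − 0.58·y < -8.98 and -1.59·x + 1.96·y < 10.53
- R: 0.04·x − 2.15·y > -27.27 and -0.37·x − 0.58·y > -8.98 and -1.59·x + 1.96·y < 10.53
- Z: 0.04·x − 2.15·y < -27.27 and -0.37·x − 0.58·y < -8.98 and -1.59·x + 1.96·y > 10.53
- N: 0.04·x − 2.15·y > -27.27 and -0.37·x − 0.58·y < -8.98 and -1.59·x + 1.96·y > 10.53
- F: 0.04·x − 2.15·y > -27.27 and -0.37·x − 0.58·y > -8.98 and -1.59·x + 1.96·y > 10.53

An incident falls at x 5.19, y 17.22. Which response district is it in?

Z

0.04·5.19 − 2.15·17.22 = -36.815, which is < -27.27
-0.37·5.19 − 0.58·17.22 = -11.908, which is < -8.98
-1.59·5.19 + 1.96·17.22 = 25.499, which is > 10.53
This sign pattern matches Z.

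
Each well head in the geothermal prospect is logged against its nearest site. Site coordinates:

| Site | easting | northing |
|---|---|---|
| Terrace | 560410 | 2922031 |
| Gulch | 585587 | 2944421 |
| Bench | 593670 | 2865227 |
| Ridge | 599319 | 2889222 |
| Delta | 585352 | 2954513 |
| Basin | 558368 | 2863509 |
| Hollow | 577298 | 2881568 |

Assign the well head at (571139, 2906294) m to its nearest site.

Terrace

Squared distances to each site:
Terrace: 362764610.000; Gulch: 1662412833.000; Bench: 2194144450.000; Ridge: 1085565584.000; Delta: 2527081330.000; Basin: 1993654666.000; Hollow: 649308357.000.
Minimum at Terrace.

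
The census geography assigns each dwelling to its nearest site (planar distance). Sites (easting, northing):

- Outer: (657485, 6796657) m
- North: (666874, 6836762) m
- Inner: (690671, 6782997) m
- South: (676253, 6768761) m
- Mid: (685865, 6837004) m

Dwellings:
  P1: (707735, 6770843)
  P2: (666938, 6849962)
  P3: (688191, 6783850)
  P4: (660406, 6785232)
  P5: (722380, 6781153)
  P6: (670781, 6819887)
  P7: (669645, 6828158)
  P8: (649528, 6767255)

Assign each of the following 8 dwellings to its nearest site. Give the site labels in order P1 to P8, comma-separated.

Inner, North, Inner, Outer, Inner, North, North, South

P1 → Inner (d²=438899812.00)
P2 → North (d²=174244096.00)
P3 → Inner (d²=6878009.00)
P4 → Outer (d²=139062866.00)
P5 → Inner (d²=1008861017.00)
P6 → North (d²=300030274.00)
P7 → North (d²=81707257.00)
P8 → South (d²=716493661.00)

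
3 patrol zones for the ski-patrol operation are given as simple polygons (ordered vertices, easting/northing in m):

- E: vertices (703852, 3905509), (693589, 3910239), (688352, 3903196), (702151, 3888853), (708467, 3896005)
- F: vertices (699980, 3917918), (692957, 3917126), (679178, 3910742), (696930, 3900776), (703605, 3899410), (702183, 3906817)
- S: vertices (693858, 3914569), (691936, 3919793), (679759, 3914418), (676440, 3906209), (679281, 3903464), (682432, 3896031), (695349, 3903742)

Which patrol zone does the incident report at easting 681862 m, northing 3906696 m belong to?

Cast a ray rightward from (681862, 3906696). For each polygon, the edges (by vertex number in listed order) whose endpoints lie on opposite sides of northing = 3906696, where each meets that height, and whether that is right or left of the point:
E: 1–2 at easting≈701276.5 (right), 2–3 at easting≈690954.5 (right) → 2 crossings.
F: 3–4 at easting≈686385.0 (right), 5–6 at easting≈702206.2 (right) → 2 crossings.
S: 3–4 at easting≈676636.9 (left), 7–1 at easting≈694942.2 (right) → 1 crossing.
Only S has an odd count, so the point is inside S.

S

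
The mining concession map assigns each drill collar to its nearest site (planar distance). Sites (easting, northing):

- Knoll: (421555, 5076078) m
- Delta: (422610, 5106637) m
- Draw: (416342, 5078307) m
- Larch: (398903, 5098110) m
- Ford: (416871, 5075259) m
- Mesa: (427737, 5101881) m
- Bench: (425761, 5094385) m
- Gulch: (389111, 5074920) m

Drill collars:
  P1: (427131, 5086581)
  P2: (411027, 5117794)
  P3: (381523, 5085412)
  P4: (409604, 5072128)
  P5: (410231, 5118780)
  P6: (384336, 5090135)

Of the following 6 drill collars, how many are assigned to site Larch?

0

P1 → Bench
P2 → Delta
P3 → Gulch
P4 → Ford
P5 → Delta
P6 → Gulch
0 of the 6 go to Larch.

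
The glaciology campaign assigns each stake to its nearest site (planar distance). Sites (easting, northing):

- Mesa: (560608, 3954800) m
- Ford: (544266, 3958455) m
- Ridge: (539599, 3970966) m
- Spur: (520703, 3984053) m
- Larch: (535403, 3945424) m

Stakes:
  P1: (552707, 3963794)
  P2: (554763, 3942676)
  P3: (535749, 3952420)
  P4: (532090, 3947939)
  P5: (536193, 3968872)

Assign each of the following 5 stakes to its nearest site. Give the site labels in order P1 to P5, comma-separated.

Ford, Mesa, Larch, Larch, Ridge

P1 → Ford (d²=99755402.00)
P2 → Mesa (d²=181155401.00)
P3 → Larch (d²=49063732.00)
P4 → Larch (d²=17301194.00)
P5 → Ridge (d²=15985672.00)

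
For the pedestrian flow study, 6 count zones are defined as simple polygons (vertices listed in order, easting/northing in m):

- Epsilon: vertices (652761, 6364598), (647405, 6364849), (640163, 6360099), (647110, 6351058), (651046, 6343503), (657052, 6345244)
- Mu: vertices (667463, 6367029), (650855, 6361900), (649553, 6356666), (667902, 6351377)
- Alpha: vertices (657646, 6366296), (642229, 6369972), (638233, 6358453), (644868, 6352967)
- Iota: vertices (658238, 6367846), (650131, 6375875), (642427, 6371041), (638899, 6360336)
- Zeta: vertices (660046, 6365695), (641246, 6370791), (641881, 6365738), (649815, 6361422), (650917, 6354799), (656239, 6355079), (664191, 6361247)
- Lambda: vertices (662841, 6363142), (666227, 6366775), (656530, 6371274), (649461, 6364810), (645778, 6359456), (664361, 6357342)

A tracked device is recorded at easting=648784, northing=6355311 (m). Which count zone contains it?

Cast a ray rightward from (648784, 6355311). For each polygon, the edges (by vertex number in listed order) whose endpoints lie on opposite sides of northing = 6355311, where each meets that height, and whether that is right or left of the point:
Epsilon: 3–4 at easting≈643842.0 (left), 6–1 at easting≈654820.0 (right) → 1 crossing.
Mu: 3–4 at easting≈654253.9 (right), 4–1 at easting≈667791.7 (right) → 2 crossings.
Alpha: 3–4 at easting≈642033.1 (left), 4–1 at easting≈647115.1 (left) → 0 crossings.
Iota: no edge straddles that height → 0 crossings.
Zeta: 4–5 at easting≈650831.8 (right), 6–7 at easting≈656538.1 (right) → 2 crossings.
Lambda: no edge straddles that height → 0 crossings.
Only Epsilon has an odd count, so the point is inside Epsilon.

Epsilon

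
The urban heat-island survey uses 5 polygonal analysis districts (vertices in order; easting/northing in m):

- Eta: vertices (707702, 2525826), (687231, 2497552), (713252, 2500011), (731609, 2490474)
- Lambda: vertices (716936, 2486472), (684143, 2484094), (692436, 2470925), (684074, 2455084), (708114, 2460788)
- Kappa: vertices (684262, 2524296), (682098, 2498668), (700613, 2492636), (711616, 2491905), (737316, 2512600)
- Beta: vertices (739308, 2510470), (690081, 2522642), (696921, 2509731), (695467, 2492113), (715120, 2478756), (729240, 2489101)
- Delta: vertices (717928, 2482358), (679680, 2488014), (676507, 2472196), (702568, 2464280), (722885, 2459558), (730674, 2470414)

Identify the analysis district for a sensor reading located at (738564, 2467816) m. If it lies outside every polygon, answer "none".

none

Cast a ray rightward from (738564, 2467816). For each polygon, the edges (by vertex number in listed order) whose endpoints lie on opposite sides of northing = 2467816, where each meets that height, and whether that is right or left of the point:
Eta: no edge straddles that height → 0 crossings.
Lambda: 3–4 at easting≈690794.8 (left), 5–1 at easting≈710528.0 (left) → 0 crossings.
Kappa: no edge straddles that height → 0 crossings.
Beta: no edge straddles that height → 0 crossings.
Delta: 3–4 at easting≈690926.8 (left), 5–6 at easting≈728810.0 (left) → 0 crossings.
All counts are even, so the point lies outside every listed polygon.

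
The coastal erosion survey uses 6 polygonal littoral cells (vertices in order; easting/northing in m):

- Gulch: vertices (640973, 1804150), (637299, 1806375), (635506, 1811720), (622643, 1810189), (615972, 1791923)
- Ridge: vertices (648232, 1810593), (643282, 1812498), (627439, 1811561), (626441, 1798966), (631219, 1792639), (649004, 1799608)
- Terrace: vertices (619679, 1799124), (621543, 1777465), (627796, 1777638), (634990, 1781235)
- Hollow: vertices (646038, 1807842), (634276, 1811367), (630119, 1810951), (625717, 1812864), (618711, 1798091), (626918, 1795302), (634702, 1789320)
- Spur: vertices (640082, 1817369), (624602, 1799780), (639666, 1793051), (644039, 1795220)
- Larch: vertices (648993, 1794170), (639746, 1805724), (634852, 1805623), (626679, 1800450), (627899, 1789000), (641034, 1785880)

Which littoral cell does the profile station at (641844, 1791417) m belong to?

Larch

Cast a ray rightward from (641844, 1791417). For each polygon, the edges (by vertex number in listed order) whose endpoints lie on opposite sides of northing = 1791417, where each meets that height, and whether that is right or left of the point:
Gulch: no edge straddles that height → 0 crossings.
Ridge: no edge straddles that height → 0 crossings.
Terrace: 1–2 at easting≈620342.3 (left), 4–1 at easting≈626275.3 (left) → 0 crossings.
Hollow: 6–7 at easting≈631973.3 (left), 7–1 at easting≈635985.4 (left) → 0 crossings.
Spur: no edge straddles that height → 0 crossings.
Larch: 4–5 at easting≈627641.5 (left), 6–1 at easting≈646349.9 (right) → 1 crossing.
Only Larch has an odd count, so the point is inside Larch.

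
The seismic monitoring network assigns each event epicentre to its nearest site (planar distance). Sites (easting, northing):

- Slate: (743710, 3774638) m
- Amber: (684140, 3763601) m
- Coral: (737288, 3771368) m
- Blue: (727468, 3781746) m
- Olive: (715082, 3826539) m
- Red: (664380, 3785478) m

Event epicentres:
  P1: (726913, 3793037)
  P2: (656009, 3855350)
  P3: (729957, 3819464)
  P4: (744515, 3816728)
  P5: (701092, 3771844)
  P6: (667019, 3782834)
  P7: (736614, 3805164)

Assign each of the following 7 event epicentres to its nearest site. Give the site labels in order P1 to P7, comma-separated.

P1 → Blue (d²=127794706.00)
P2 → Olive (d²=4319693050.00)
P3 → Olive (d²=271321250.00)
P4 → Olive (d²=962557210.00)
P5 → Amber (d²=355317353.00)
P6 → Red (d²=13955057.00)
P7 → Blue (d²=632052040.00)

Blue, Olive, Olive, Olive, Amber, Red, Blue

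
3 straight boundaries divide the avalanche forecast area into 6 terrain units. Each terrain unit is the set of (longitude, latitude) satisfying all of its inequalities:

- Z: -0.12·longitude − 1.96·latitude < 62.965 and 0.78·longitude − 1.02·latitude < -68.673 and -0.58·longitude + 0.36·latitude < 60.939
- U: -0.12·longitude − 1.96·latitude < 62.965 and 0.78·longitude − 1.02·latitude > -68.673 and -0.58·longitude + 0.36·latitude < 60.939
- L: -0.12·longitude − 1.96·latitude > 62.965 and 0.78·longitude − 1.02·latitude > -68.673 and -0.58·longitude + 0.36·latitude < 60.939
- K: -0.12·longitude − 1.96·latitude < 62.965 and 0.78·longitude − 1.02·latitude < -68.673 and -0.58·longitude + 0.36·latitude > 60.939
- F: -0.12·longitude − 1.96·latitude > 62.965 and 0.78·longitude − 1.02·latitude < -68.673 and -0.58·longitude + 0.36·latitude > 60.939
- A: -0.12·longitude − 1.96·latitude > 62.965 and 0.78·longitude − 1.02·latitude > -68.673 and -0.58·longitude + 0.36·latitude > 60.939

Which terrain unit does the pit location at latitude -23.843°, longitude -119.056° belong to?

-0.12·-119.056 − 1.96·-23.843 = 61.019, which is < 62.965
0.78·-119.056 − 1.02·-23.843 = -68.544, which is > -68.673
-0.58·-119.056 + 0.36·-23.843 = 60.469, which is < 60.939
This sign pattern matches U.

U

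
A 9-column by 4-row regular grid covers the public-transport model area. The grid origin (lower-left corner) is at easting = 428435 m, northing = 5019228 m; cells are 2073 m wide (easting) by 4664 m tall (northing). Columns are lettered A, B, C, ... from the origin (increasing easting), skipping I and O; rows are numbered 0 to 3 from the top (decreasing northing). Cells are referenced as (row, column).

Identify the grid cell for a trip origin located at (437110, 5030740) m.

(1, E)

Column index: ⌊(437110 − 428435) / 2073⌋ = ⌊4.185⌋ = 4 → column E
Row offset from origin: ⌊(5030740 − 5019228) / 4664⌋ = ⌊2.468⌋ = 2 → row 1 (counted from top)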